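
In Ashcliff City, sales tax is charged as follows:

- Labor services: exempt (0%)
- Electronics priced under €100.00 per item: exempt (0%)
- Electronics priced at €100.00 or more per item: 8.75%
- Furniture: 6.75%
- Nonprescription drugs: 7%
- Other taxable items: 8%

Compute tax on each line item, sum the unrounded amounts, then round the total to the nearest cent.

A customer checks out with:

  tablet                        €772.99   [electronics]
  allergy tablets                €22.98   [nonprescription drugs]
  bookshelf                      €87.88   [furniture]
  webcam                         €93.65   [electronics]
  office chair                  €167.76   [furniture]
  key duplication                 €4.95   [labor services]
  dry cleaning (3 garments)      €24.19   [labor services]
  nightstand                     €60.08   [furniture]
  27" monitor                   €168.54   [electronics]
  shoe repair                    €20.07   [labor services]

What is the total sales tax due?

Tablet €772.99: electronics, €100.00 or more → 8.75% → €67.636625
Allergy tablets €22.98: nonprescription drugs → 7% → €1.6086
Bookshelf €87.88: furniture → 6.75% → €5.9319
Webcam €93.65: electronics, under €100.00 → 0% → €0.00
Office chair €167.76: furniture → 6.75% → €11.3238
Key duplication €4.95: labor services → 0% → €0.00
Dry cleaning (3 garments) €24.19: labor services → 0% → €0.00
Nightstand €60.08: furniture → 6.75% → €4.0554
27" monitor €168.54: electronics, €100.00 or more → 8.75% → €14.74725
Shoe repair €20.07: labor services → 0% → €0.00
Unrounded tax sum = €105.303575 → €105.30

€105.30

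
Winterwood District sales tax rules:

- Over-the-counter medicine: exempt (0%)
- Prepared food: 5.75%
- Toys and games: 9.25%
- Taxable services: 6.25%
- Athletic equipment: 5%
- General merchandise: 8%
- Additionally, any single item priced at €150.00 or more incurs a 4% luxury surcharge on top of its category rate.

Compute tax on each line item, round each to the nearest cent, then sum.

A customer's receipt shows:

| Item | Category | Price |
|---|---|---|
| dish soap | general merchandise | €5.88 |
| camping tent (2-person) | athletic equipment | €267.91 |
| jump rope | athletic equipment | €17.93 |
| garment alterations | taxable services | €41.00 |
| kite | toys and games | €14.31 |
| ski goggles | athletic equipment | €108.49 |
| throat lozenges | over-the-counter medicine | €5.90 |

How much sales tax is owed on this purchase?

Dish soap €5.88: general merchandise → 8% → €0.47
Camping tent (2-person) €267.91: athletic equipment → 5% + 4% surcharge = 9% → €24.11
Jump rope €17.93: athletic equipment → 5% → €0.90
Garment alterations €41.00: taxable services → 6.25% → €2.56
Kite €14.31: toys and games → 9.25% → €1.32
Ski goggles €108.49: athletic equipment → 5% → €5.42
Throat lozenges €5.90: over-the-counter medicine → 0% → €0.00
Total tax = €0.47 + €24.11 + €0.90 + €2.56 + €1.32 + €5.42 = €34.78

€34.78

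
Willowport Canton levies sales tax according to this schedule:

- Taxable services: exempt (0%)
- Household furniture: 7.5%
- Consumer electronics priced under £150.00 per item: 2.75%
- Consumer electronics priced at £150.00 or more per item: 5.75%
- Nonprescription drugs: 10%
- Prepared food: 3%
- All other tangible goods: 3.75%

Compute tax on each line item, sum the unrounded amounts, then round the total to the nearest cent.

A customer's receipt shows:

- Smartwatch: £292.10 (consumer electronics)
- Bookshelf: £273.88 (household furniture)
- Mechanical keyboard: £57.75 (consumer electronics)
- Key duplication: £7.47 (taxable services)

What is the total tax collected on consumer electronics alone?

Smartwatch £292.10: consumer electronics, £150.00 or more → 5.75% → £16.79575
Mechanical keyboard £57.75: consumer electronics, under £150.00 → 2.75% → £1.588125
Tax on consumer electronics: unrounded sum = £18.383875 → £18.38

£18.38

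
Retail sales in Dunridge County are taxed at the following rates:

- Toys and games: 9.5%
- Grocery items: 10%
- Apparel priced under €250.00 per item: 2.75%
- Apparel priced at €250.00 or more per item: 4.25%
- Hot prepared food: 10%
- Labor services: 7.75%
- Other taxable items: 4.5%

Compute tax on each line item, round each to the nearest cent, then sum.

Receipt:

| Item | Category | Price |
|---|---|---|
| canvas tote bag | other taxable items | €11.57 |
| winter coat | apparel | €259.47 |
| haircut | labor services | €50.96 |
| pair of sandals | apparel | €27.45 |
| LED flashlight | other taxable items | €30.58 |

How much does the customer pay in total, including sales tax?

Canvas tote bag €11.57: other taxable items → 4.5% → €0.52
Winter coat €259.47: apparel, €250.00 or more → 4.25% → €11.03
Haircut €50.96: labor services → 7.75% → €3.95
Pair of sandals €27.45: apparel, under €250.00 → 2.75% → €0.75
LED flashlight €30.58: other taxable items → 4.5% → €1.38
Subtotal = €380.03; tax = €17.63; total due = €397.66

€397.66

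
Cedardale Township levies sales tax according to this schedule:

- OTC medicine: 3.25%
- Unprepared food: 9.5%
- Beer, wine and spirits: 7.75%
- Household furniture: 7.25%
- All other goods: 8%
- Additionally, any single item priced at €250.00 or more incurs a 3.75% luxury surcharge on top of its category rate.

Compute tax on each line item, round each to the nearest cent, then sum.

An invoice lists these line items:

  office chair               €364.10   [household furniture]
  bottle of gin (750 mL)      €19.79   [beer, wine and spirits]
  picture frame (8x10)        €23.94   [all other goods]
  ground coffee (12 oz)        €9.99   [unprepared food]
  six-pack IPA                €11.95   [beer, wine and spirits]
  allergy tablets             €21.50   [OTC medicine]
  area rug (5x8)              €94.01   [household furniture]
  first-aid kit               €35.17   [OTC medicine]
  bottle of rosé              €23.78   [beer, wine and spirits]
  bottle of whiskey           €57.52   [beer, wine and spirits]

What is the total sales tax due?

Office chair €364.10: household furniture → 7.25% + 3.75% surcharge = 11% → €40.05
Bottle of gin (750 mL) €19.79: beer, wine and spirits → 7.75% → €1.53
Picture frame (8x10) €23.94: all other goods → 8% → €1.92
Ground coffee (12 oz) €9.99: unprepared food → 9.5% → €0.95
Six-pack IPA €11.95: beer, wine and spirits → 7.75% → €0.93
Allergy tablets €21.50: OTC medicine → 3.25% → €0.70
Area rug (5x8) €94.01: household furniture → 7.25% → €6.82
First-aid kit €35.17: OTC medicine → 3.25% → €1.14
Bottle of rosé €23.78: beer, wine and spirits → 7.75% → €1.84
Bottle of whiskey €57.52: beer, wine and spirits → 7.75% → €4.46
Total tax = €40.05 + €1.53 + €1.92 + €0.95 + €0.93 + €0.70 + €6.82 + €1.14 + €1.84 + €4.46 = €60.34

€60.34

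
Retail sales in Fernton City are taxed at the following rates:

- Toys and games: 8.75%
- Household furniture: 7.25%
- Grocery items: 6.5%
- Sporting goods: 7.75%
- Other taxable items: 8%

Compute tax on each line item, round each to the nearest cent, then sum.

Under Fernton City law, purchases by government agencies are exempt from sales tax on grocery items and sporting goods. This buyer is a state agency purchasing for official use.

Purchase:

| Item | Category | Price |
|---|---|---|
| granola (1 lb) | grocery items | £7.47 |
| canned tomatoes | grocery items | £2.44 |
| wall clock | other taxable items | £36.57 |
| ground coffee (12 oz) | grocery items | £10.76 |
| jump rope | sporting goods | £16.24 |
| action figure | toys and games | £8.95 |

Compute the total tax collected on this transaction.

Granola (1 lb) £7.47: grocery items, buyer-exempt → 0% → £0.00
Canned tomatoes £2.44: grocery items, buyer-exempt → 0% → £0.00
Wall clock £36.57: other taxable items → 8% → £2.93
Ground coffee (12 oz) £10.76: grocery items, buyer-exempt → 0% → £0.00
Jump rope £16.24: sporting goods, buyer-exempt → 0% → £0.00
Action figure £8.95: toys and games → 8.75% → £0.78
Total tax = £2.93 + £0.78 = £3.71

£3.71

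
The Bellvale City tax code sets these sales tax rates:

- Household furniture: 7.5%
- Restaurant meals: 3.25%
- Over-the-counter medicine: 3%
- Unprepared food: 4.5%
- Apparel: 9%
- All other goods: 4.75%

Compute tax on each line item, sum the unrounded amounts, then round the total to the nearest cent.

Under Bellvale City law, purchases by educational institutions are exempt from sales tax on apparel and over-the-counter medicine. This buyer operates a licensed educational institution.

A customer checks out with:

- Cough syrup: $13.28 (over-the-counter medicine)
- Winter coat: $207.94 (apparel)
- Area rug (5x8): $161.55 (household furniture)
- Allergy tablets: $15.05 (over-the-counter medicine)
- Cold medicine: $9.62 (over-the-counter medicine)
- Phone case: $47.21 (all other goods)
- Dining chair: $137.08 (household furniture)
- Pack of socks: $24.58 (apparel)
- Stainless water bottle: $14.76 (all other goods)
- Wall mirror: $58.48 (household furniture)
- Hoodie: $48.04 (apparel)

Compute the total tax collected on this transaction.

$29.73

Cough syrup $13.28: over-the-counter medicine, buyer-exempt → 0% → $0.00
Winter coat $207.94: apparel, buyer-exempt → 0% → $0.00
Area rug (5x8) $161.55: household furniture → 7.5% → $12.11625
Allergy tablets $15.05: over-the-counter medicine, buyer-exempt → 0% → $0.00
Cold medicine $9.62: over-the-counter medicine, buyer-exempt → 0% → $0.00
Phone case $47.21: all other goods → 4.75% → $2.242475
Dining chair $137.08: household furniture → 7.5% → $10.281
Pack of socks $24.58: apparel, buyer-exempt → 0% → $0.00
Stainless water bottle $14.76: all other goods → 4.75% → $0.7011
Wall mirror $58.48: household furniture → 7.5% → $4.386
Hoodie $48.04: apparel, buyer-exempt → 0% → $0.00
Unrounded tax sum = $29.726825 → $29.73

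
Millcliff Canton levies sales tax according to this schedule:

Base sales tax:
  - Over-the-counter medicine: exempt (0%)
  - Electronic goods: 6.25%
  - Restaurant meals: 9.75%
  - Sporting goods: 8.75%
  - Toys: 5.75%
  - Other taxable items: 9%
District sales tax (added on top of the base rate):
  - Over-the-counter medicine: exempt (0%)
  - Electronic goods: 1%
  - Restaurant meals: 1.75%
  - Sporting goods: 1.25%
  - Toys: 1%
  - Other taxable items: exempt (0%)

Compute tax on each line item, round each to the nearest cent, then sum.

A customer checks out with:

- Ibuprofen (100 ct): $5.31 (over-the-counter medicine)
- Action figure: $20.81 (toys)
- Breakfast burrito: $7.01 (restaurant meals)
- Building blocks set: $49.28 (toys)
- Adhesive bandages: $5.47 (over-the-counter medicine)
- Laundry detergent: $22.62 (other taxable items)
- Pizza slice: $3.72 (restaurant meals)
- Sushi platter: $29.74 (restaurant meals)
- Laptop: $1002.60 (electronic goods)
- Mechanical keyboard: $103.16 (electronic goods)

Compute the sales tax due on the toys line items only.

$4.73

Action figure $20.81: toys → 5.75% + 1% district = 6.75% → $1.40
Building blocks set $49.28: toys → 5.75% + 1% district = 6.75% → $3.33
Tax on toys = $1.40 + $3.33 = $4.73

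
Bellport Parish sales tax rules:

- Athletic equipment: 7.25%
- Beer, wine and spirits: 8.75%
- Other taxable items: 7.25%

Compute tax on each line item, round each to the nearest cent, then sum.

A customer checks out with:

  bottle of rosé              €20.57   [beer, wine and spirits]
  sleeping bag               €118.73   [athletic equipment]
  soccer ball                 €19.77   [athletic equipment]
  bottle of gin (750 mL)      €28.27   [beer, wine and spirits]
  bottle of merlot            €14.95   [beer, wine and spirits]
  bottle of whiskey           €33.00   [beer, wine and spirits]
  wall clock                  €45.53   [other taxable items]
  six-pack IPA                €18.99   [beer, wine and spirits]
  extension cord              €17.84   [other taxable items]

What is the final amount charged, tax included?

Bottle of rosé €20.57: beer, wine and spirits → 8.75% → €1.80
Sleeping bag €118.73: athletic equipment → 7.25% → €8.61
Soccer ball €19.77: athletic equipment → 7.25% → €1.43
Bottle of gin (750 mL) €28.27: beer, wine and spirits → 8.75% → €2.47
Bottle of merlot €14.95: beer, wine and spirits → 8.75% → €1.31
Bottle of whiskey €33.00: beer, wine and spirits → 8.75% → €2.89
Wall clock €45.53: other taxable items → 7.25% → €3.30
Six-pack IPA €18.99: beer, wine and spirits → 8.75% → €1.66
Extension cord €17.84: other taxable items → 7.25% → €1.29
Subtotal = €317.65; tax = €24.76; total due = €342.41

€342.41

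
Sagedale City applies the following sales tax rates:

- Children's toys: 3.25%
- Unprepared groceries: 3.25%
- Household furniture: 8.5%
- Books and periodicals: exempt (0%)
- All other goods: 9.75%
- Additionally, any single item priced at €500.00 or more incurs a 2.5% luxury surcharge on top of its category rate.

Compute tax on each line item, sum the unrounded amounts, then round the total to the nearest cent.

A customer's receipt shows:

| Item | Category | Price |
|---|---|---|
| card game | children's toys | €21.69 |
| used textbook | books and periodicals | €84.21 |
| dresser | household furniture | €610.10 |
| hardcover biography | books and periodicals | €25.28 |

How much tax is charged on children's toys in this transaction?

€0.70

Card game €21.69: children's toys → 3.25% → €0.704925
Tax on children's toys: unrounded sum = €0.704925 → €0.70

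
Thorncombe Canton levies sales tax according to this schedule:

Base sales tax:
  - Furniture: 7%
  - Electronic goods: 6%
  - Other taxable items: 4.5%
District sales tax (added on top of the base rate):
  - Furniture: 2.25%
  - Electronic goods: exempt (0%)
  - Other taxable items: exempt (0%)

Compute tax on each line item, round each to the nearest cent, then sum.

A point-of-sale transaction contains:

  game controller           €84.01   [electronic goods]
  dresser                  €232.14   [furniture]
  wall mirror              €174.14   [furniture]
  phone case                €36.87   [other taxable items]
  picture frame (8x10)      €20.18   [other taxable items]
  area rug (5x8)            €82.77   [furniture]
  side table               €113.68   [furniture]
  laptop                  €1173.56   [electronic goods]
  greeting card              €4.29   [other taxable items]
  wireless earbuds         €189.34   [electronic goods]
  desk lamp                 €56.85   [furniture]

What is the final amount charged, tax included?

Game controller €84.01: electronic goods → 6% + 0% district = 6% → €5.04
Dresser €232.14: furniture → 7% + 2.25% district = 9.25% → €21.47
Wall mirror €174.14: furniture → 7% + 2.25% district = 9.25% → €16.11
Phone case €36.87: other taxable items → 4.5% + 0% district = 4.5% → €1.66
Picture frame (8x10) €20.18: other taxable items → 4.5% + 0% district = 4.5% → €0.91
Area rug (5x8) €82.77: furniture → 7% + 2.25% district = 9.25% → €7.66
Side table €113.68: furniture → 7% + 2.25% district = 9.25% → €10.52
Laptop €1173.56: electronic goods → 6% + 0% district = 6% → €70.41
Greeting card €4.29: other taxable items → 4.5% + 0% district = 4.5% → €0.19
Wireless earbuds €189.34: electronic goods → 6% + 0% district = 6% → €11.36
Desk lamp €56.85: furniture → 7% + 2.25% district = 9.25% → €5.26
Subtotal = €2167.83; tax = €150.59; total due = €2318.42

€2318.42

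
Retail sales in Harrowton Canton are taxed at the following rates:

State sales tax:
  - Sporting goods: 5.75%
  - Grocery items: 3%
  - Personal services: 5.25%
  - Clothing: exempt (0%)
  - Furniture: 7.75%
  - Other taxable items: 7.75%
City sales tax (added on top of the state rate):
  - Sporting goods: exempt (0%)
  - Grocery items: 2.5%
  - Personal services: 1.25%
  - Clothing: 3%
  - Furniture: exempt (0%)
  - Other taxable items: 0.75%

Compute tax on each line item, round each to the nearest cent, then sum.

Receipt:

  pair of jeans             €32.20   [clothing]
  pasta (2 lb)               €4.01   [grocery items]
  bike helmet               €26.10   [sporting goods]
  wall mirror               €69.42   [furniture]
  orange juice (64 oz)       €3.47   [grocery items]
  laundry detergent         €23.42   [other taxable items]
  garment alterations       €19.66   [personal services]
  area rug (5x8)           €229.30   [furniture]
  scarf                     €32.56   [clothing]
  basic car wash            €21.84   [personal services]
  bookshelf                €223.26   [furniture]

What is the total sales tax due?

€49.00

Pair of jeans €32.20: clothing → 0% + 3% city = 3% → €0.97
Pasta (2 lb) €4.01: grocery items → 3% + 2.5% city = 5.5% → €0.22
Bike helmet €26.10: sporting goods → 5.75% + 0% city = 5.75% → €1.50
Wall mirror €69.42: furniture → 7.75% + 0% city = 7.75% → €5.38
Orange juice (64 oz) €3.47: grocery items → 3% + 2.5% city = 5.5% → €0.19
Laundry detergent €23.42: other taxable items → 7.75% + 0.75% city = 8.5% → €1.99
Garment alterations €19.66: personal services → 5.25% + 1.25% city = 6.5% → €1.28
Area rug (5x8) €229.30: furniture → 7.75% + 0% city = 7.75% → €17.77
Scarf €32.56: clothing → 0% + 3% city = 3% → €0.98
Basic car wash €21.84: personal services → 5.25% + 1.25% city = 6.5% → €1.42
Bookshelf €223.26: furniture → 7.75% + 0% city = 7.75% → €17.30
Total tax = €0.97 + €0.22 + €1.50 + €5.38 + €0.19 + €1.99 + €1.28 + €17.77 + €0.98 + €1.42 + €17.30 = €49.00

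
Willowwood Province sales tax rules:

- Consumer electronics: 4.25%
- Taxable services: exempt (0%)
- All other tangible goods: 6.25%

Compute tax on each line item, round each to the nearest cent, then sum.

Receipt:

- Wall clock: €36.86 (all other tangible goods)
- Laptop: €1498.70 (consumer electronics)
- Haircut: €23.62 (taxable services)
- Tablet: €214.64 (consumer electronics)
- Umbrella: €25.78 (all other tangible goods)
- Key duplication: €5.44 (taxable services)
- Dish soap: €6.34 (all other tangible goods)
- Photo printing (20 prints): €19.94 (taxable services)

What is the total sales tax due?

Wall clock €36.86: all other tangible goods → 6.25% → €2.30
Laptop €1498.70: consumer electronics → 4.25% → €63.69
Haircut €23.62: taxable services → 0% → €0.00
Tablet €214.64: consumer electronics → 4.25% → €9.12
Umbrella €25.78: all other tangible goods → 6.25% → €1.61
Key duplication €5.44: taxable services → 0% → €0.00
Dish soap €6.34: all other tangible goods → 6.25% → €0.40
Photo printing (20 prints) €19.94: taxable services → 0% → €0.00
Total tax = €2.30 + €63.69 + €9.12 + €1.61 + €0.40 = €77.12

€77.12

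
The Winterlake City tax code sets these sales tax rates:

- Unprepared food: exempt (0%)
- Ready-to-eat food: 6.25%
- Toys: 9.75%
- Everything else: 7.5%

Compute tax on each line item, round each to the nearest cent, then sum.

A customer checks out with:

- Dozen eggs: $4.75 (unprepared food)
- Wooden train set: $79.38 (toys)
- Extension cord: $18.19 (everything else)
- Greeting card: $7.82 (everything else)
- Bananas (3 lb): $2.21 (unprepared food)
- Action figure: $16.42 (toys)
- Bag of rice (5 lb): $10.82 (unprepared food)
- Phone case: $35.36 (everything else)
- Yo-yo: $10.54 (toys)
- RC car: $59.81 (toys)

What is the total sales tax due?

$20.80

Dozen eggs $4.75: unprepared food → 0% → $0.00
Wooden train set $79.38: toys → 9.75% → $7.74
Extension cord $18.19: everything else → 7.5% → $1.36
Greeting card $7.82: everything else → 7.5% → $0.59
Bananas (3 lb) $2.21: unprepared food → 0% → $0.00
Action figure $16.42: toys → 9.75% → $1.60
Bag of rice (5 lb) $10.82: unprepared food → 0% → $0.00
Phone case $35.36: everything else → 7.5% → $2.65
Yo-yo $10.54: toys → 9.75% → $1.03
RC car $59.81: toys → 9.75% → $5.83
Total tax = $7.74 + $1.36 + $0.59 + $1.60 + $2.65 + $1.03 + $5.83 = $20.80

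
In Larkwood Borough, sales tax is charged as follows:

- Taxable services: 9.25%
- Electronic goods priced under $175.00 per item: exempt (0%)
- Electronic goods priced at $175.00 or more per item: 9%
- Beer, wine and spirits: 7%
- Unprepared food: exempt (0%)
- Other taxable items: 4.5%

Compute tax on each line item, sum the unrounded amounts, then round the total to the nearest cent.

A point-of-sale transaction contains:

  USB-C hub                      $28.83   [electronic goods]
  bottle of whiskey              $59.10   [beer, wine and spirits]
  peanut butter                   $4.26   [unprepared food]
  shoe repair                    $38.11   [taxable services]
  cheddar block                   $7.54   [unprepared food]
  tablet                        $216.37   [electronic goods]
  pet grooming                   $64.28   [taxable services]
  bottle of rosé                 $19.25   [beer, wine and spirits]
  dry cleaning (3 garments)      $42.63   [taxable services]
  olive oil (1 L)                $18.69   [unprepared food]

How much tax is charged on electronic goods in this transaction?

USB-C hub $28.83: electronic goods, under $175.00 → 0% → $0.00
Tablet $216.37: electronic goods, $175.00 or more → 9% → $19.4733
Tax on electronic goods: unrounded sum = $19.4733 → $19.47

$19.47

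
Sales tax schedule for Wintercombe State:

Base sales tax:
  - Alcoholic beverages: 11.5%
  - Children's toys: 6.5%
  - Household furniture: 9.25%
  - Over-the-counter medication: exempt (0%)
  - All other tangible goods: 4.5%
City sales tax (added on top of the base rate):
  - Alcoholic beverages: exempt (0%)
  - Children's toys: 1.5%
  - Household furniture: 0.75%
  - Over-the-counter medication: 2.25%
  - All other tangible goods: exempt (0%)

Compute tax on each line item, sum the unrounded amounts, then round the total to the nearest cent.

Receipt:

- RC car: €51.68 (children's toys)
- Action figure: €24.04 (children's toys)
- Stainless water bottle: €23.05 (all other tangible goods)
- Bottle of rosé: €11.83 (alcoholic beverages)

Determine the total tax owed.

RC car €51.68: children's toys → 6.5% + 1.5% city = 8% → €4.1344
Action figure €24.04: children's toys → 6.5% + 1.5% city = 8% → €1.9232
Stainless water bottle €23.05: all other tangible goods → 4.5% + 0% city = 4.5% → €1.03725
Bottle of rosé €11.83: alcoholic beverages → 11.5% + 0% city = 11.5% → €1.36045
Unrounded tax sum = €8.4553 → €8.46

€8.46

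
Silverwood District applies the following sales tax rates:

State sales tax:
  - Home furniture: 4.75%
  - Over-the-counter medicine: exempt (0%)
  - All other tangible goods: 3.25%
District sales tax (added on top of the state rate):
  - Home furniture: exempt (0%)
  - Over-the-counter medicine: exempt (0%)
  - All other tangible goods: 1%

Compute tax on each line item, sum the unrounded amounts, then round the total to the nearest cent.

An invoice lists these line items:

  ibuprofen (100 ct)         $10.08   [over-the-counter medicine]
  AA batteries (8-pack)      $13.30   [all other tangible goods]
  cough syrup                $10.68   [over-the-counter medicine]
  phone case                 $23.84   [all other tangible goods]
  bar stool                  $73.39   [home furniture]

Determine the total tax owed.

Ibuprofen (100 ct) $10.08: over-the-counter medicine → 0% + 0% district = 0% → $0.00
AA batteries (8-pack) $13.30: all other tangible goods → 3.25% + 1% district = 4.25% → $0.56525
Cough syrup $10.68: over-the-counter medicine → 0% + 0% district = 0% → $0.00
Phone case $23.84: all other tangible goods → 3.25% + 1% district = 4.25% → $1.0132
Bar stool $73.39: home furniture → 4.75% + 0% district = 4.75% → $3.486025
Unrounded tax sum = $5.064475 → $5.06

$5.06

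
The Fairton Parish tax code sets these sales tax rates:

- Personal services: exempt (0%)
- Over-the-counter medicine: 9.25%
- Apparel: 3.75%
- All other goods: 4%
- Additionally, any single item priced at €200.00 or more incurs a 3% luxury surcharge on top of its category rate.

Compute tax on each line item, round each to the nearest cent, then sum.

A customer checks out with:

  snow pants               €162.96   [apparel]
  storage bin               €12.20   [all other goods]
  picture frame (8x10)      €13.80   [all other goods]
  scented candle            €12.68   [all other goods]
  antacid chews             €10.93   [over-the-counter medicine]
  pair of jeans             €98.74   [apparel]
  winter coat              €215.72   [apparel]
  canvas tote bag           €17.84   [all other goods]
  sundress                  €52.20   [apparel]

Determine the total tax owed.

€29.60

Snow pants €162.96: apparel → 3.75% → €6.11
Storage bin €12.20: all other goods → 4% → €0.49
Picture frame (8x10) €13.80: all other goods → 4% → €0.55
Scented candle €12.68: all other goods → 4% → €0.51
Antacid chews €10.93: over-the-counter medicine → 9.25% → €1.01
Pair of jeans €98.74: apparel → 3.75% → €3.70
Winter coat €215.72: apparel → 3.75% + 3% surcharge = 6.75% → €14.56
Canvas tote bag €17.84: all other goods → 4% → €0.71
Sundress €52.20: apparel → 3.75% → €1.96
Total tax = €6.11 + €0.49 + €0.55 + €0.51 + €1.01 + €3.70 + €14.56 + €0.71 + €1.96 = €29.60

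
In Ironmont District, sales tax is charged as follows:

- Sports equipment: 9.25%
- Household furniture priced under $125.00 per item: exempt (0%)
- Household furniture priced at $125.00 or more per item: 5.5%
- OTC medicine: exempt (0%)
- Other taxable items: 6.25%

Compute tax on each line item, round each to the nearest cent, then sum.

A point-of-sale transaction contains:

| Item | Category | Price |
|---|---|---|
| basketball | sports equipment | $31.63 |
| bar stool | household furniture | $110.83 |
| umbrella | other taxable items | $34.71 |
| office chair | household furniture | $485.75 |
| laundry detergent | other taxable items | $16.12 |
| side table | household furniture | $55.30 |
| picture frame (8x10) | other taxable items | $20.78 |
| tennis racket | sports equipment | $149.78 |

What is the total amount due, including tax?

$952.88

Basketball $31.63: sports equipment → 9.25% → $2.93
Bar stool $110.83: household furniture, under $125.00 → 0% → $0.00
Umbrella $34.71: other taxable items → 6.25% → $2.17
Office chair $485.75: household furniture, $125.00 or more → 5.5% → $26.72
Laundry detergent $16.12: other taxable items → 6.25% → $1.01
Side table $55.30: household furniture, under $125.00 → 0% → $0.00
Picture frame (8x10) $20.78: other taxable items → 6.25% → $1.30
Tennis racket $149.78: sports equipment → 9.25% → $13.85
Subtotal = $904.90; tax = $47.98; total due = $952.88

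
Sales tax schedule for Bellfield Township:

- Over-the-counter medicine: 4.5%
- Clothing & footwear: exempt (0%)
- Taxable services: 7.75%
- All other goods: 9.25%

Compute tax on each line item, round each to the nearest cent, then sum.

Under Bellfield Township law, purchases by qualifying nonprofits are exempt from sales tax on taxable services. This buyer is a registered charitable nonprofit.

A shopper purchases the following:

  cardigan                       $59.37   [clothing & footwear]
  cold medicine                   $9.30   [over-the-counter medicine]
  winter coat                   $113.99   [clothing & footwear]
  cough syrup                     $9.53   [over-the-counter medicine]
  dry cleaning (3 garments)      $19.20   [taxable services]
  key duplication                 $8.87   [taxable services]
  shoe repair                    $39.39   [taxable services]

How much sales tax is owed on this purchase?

Cardigan $59.37: clothing & footwear → 0% → $0.00
Cold medicine $9.30: over-the-counter medicine → 4.5% → $0.42
Winter coat $113.99: clothing & footwear → 0% → $0.00
Cough syrup $9.53: over-the-counter medicine → 4.5% → $0.43
Dry cleaning (3 garments) $19.20: taxable services, buyer-exempt → 0% → $0.00
Key duplication $8.87: taxable services, buyer-exempt → 0% → $0.00
Shoe repair $39.39: taxable services, buyer-exempt → 0% → $0.00
Total tax = $0.42 + $0.43 = $0.85

$0.85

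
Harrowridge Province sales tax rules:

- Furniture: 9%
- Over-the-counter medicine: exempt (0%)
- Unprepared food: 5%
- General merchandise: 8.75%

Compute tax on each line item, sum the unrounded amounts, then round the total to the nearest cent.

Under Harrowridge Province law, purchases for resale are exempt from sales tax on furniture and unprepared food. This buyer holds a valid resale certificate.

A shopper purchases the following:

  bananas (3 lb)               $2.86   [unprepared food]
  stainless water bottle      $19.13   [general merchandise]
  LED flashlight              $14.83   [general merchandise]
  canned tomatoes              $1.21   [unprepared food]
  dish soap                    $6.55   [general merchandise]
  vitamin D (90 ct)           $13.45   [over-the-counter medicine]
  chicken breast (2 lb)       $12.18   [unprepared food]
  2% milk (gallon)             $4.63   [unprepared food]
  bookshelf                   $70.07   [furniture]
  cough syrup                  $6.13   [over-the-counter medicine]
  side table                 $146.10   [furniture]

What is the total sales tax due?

$3.54

Bananas (3 lb) $2.86: unprepared food, buyer-exempt → 0% → $0.00
Stainless water bottle $19.13: general merchandise → 8.75% → $1.673875
LED flashlight $14.83: general merchandise → 8.75% → $1.297625
Canned tomatoes $1.21: unprepared food, buyer-exempt → 0% → $0.00
Dish soap $6.55: general merchandise → 8.75% → $0.573125
Vitamin D (90 ct) $13.45: over-the-counter medicine → 0% → $0.00
Chicken breast (2 lb) $12.18: unprepared food, buyer-exempt → 0% → $0.00
2% milk (gallon) $4.63: unprepared food, buyer-exempt → 0% → $0.00
Bookshelf $70.07: furniture, buyer-exempt → 0% → $0.00
Cough syrup $6.13: over-the-counter medicine → 0% → $0.00
Side table $146.10: furniture, buyer-exempt → 0% → $0.00
Unrounded tax sum = $3.544625 → $3.54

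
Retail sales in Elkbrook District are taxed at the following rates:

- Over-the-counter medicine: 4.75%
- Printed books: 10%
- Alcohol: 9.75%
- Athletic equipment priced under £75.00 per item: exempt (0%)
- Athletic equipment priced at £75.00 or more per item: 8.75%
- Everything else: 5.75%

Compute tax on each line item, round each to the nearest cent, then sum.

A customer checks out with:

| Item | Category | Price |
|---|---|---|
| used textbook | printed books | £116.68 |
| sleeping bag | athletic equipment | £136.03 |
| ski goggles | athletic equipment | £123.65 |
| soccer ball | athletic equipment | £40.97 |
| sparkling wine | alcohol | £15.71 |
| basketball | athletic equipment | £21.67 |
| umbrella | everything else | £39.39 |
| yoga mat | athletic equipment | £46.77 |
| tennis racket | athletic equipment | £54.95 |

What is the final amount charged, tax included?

Used textbook £116.68: printed books → 10% → £11.67
Sleeping bag £136.03: athletic equipment, £75.00 or more → 8.75% → £11.90
Ski goggles £123.65: athletic equipment, £75.00 or more → 8.75% → £10.82
Soccer ball £40.97: athletic equipment, under £75.00 → 0% → £0.00
Sparkling wine £15.71: alcohol → 9.75% → £1.53
Basketball £21.67: athletic equipment, under £75.00 → 0% → £0.00
Umbrella £39.39: everything else → 5.75% → £2.26
Yoga mat £46.77: athletic equipment, under £75.00 → 0% → £0.00
Tennis racket £54.95: athletic equipment, under £75.00 → 0% → £0.00
Subtotal = £595.82; tax = £38.18; total due = £634.00

£634.00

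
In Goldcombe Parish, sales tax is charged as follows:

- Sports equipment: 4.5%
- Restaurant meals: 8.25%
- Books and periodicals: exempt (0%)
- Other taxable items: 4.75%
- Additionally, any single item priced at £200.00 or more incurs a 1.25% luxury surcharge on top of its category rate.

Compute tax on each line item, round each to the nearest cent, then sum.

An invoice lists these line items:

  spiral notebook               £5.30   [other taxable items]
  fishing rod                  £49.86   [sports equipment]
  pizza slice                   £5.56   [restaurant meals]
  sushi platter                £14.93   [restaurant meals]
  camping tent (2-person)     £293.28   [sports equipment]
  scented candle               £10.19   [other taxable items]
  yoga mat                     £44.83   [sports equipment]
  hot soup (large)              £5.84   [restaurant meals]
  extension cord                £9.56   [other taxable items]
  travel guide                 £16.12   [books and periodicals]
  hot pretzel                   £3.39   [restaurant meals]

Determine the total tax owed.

£24.75

Spiral notebook £5.30: other taxable items → 4.75% → £0.25
Fishing rod £49.86: sports equipment → 4.5% → £2.24
Pizza slice £5.56: restaurant meals → 8.25% → £0.46
Sushi platter £14.93: restaurant meals → 8.25% → £1.23
Camping tent (2-person) £293.28: sports equipment → 4.5% + 1.25% surcharge = 5.75% → £16.86
Scented candle £10.19: other taxable items → 4.75% → £0.48
Yoga mat £44.83: sports equipment → 4.5% → £2.02
Hot soup (large) £5.84: restaurant meals → 8.25% → £0.48
Extension cord £9.56: other taxable items → 4.75% → £0.45
Travel guide £16.12: books and periodicals → 0% → £0.00
Hot pretzel £3.39: restaurant meals → 8.25% → £0.28
Total tax = £0.25 + £2.24 + £0.46 + £1.23 + £16.86 + £0.48 + £2.02 + £0.48 + £0.45 + £0.28 = £24.75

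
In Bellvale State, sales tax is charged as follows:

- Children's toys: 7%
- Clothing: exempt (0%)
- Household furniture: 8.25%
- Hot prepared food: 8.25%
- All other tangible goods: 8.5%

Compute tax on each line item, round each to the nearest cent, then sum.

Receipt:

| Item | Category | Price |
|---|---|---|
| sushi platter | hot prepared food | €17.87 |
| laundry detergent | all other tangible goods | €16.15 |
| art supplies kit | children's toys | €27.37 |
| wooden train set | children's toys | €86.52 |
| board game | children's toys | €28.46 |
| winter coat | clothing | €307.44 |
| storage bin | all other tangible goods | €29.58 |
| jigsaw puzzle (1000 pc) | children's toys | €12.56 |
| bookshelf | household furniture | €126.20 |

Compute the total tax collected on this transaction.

€26.61

Sushi platter €17.87: hot prepared food → 8.25% → €1.47
Laundry detergent €16.15: all other tangible goods → 8.5% → €1.37
Art supplies kit €27.37: children's toys → 7% → €1.92
Wooden train set €86.52: children's toys → 7% → €6.06
Board game €28.46: children's toys → 7% → €1.99
Winter coat €307.44: clothing → 0% → €0.00
Storage bin €29.58: all other tangible goods → 8.5% → €2.51
Jigsaw puzzle (1000 pc) €12.56: children's toys → 7% → €0.88
Bookshelf €126.20: household furniture → 8.25% → €10.41
Total tax = €1.47 + €1.37 + €1.92 + €6.06 + €1.99 + €2.51 + €0.88 + €10.41 = €26.61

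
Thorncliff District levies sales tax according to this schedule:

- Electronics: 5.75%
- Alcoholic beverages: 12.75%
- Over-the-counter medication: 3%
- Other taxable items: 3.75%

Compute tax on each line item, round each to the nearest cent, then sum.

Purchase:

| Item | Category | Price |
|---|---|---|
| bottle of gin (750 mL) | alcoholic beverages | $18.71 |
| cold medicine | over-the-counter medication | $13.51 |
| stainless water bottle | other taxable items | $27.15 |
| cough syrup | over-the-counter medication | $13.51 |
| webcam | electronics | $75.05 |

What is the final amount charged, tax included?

$156.48

Bottle of gin (750 mL) $18.71: alcoholic beverages → 12.75% → $2.39
Cold medicine $13.51: over-the-counter medication → 3% → $0.41
Stainless water bottle $27.15: other taxable items → 3.75% → $1.02
Cough syrup $13.51: over-the-counter medication → 3% → $0.41
Webcam $75.05: electronics → 5.75% → $4.32
Subtotal = $147.93; tax = $8.55; total due = $156.48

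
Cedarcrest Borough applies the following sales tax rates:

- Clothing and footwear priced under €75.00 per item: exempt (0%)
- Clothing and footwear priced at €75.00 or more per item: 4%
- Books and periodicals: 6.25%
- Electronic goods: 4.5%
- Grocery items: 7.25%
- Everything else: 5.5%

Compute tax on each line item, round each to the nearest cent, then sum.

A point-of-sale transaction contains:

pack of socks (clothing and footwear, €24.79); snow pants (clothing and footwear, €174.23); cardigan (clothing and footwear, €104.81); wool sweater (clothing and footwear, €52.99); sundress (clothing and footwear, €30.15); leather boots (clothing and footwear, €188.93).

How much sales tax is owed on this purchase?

Pack of socks €24.79: clothing and footwear, under €75.00 → 0% → €0.00
Snow pants €174.23: clothing and footwear, €75.00 or more → 4% → €6.97
Cardigan €104.81: clothing and footwear, €75.00 or more → 4% → €4.19
Wool sweater €52.99: clothing and footwear, under €75.00 → 0% → €0.00
Sundress €30.15: clothing and footwear, under €75.00 → 0% → €0.00
Leather boots €188.93: clothing and footwear, €75.00 or more → 4% → €7.56
Total tax = €6.97 + €4.19 + €7.56 = €18.72

€18.72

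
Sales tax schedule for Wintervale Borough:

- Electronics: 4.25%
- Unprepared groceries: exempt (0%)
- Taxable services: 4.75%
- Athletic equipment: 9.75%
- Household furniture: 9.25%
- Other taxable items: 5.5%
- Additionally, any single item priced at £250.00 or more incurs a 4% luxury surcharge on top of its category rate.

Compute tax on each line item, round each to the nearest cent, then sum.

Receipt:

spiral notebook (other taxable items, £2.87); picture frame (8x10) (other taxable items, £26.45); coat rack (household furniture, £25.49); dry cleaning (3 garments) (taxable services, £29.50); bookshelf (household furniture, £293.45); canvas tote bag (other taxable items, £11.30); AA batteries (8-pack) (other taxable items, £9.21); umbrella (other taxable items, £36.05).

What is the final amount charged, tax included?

£481.68

Spiral notebook £2.87: other taxable items → 5.5% → £0.16
Picture frame (8x10) £26.45: other taxable items → 5.5% → £1.45
Coat rack £25.49: household furniture → 9.25% → £2.36
Dry cleaning (3 garments) £29.50: taxable services → 4.75% → £1.40
Bookshelf £293.45: household furniture → 9.25% + 4% surcharge = 13.25% → £38.88
Canvas tote bag £11.30: other taxable items → 5.5% → £0.62
AA batteries (8-pack) £9.21: other taxable items → 5.5% → £0.51
Umbrella £36.05: other taxable items → 5.5% → £1.98
Subtotal = £434.32; tax = £47.36; total due = £481.68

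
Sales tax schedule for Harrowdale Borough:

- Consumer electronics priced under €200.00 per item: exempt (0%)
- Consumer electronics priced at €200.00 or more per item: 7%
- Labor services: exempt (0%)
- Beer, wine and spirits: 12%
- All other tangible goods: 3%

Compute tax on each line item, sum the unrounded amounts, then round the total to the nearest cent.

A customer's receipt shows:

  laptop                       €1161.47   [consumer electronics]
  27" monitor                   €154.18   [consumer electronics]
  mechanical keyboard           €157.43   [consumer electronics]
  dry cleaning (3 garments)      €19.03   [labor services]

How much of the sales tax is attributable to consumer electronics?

€81.30

Laptop €1161.47: consumer electronics, €200.00 or more → 7% → €81.3029
27" monitor €154.18: consumer electronics, under €200.00 → 0% → €0.00
Mechanical keyboard €157.43: consumer electronics, under €200.00 → 0% → €0.00
Tax on consumer electronics: unrounded sum = €81.3029 → €81.30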